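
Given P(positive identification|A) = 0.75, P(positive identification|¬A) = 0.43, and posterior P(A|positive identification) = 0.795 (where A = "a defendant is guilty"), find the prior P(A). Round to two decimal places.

P(A) = 0.69

Bayes' rule in odds form gives O(A|E) = O(A)·[P(E|A)/P(E|¬A)], hence O(A) = O(A|E)/LR.
Posterior odds = 0.795/(1−0.795) = 3.8780. LR = 0.75/0.43 = 1.7442.
Prior odds = 3.8780/1.7442 = 2.2234, so P(A) = 2.2234/(1+2.2234) ≈ 0.69.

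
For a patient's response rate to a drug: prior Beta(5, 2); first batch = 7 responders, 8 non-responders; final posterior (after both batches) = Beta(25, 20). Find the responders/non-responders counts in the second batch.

Sequential conjugate updates are equivalent to a single update on the pooled data, so total successes = posterior α − prior α and total failures = posterior β − prior β.
Total across both batches: 25−5=20 responders, 20−2=18 non-responders.
Subtract the first batch: 20−7=13 responders and 18−8=10 non-responders.

13 responders and 10 non-responders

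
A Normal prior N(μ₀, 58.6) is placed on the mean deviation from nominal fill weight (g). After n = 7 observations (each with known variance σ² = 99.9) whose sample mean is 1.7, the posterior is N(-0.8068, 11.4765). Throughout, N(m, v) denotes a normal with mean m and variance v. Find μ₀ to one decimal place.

μ₀ = -11.1

With known observation variance, the Normal–Normal posterior has precision τ_n = τ₀ + n/σ² and mean μ_n = (τ₀μ₀ + (n/σ²)x̄)/τ_n.
Here τ₀ = 1/58.6 = 0.017065 and τ_data = 7/99.9 = 0.070070, so τ_n = 0.087135.
Rearranging for μ₀: μ₀ = (μ_n·τ_n − τ_data·x̄)/τ₀ = (-0.8068·0.087135 − 0.070070·1.7) / 0.017065 = -0.189420/0.017065 ≈ -11.1.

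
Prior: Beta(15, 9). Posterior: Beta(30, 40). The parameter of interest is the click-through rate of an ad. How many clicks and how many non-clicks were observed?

Under Beta–binomial conjugacy the posterior parameters are (a+s, b+f).
Match parameters: s=30−15=15, f=40−9=31.

15 clicks and 31 non-clicks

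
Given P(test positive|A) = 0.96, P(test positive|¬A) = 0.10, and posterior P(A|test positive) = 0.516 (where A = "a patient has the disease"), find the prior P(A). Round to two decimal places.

P(A) = 0.10

Bayes' rule in odds form gives O(A|E) = O(A)·[P(E|A)/P(E|¬A)], hence O(A) = O(A|E)/LR.
Posterior odds = 0.516/(1−0.516) = 1.0661. LR = 0.96/0.10 = 9.6000.
Prior odds = 1.0661/9.6000 = 0.1111, so P(A) = 0.1111/(1+0.1111) ≈ 0.10.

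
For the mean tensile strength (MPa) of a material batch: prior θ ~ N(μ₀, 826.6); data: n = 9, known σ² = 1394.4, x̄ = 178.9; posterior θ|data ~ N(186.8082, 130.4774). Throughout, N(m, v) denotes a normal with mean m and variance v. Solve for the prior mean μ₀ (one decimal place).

With known observation variance, the Normal–Normal posterior has precision τ_n = τ₀ + n/σ² and mean μ_n = (τ₀μ₀ + (n/σ²)x̄)/τ_n.
Here τ₀ = 1/826.6 = 0.001210 and τ_data = 9/1394.4 = 0.006454, so τ_n = 0.007664.
Rearranging for μ₀: μ₀ = (μ_n·τ_n − τ_data·x̄)/τ₀ = (186.8082·0.007664 − 0.006454·178.9) / 0.001210 = 0.277077/0.001210 ≈ 229.0.

μ₀ = 229.0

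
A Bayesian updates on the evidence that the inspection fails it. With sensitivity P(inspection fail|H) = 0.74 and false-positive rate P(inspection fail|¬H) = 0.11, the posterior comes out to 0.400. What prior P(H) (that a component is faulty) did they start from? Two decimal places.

P(H) = 0.09

Bayes' rule in odds form gives O(H|E) = O(H)·[P(E|H)/P(E|¬H)], hence O(H) = O(H|E)/LR.
Posterior odds = 0.400/(1−0.400) = 0.6667. LR = 0.74/0.11 = 6.7273.
Prior odds = 0.6667/6.7273 = 0.0991, so P(H) = 0.0991/(1+0.0991) ≈ 0.09.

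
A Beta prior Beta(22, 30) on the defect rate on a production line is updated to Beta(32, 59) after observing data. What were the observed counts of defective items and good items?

10 defective items and 29 good items

Beta is conjugate to the binomial likelihood: posterior = Beta(a+s, b+f).
Match parameters: s=32−22=10, f=59−30=29.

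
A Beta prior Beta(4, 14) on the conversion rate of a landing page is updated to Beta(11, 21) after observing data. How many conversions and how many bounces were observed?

7 conversions and 7 bounces

Beta is conjugate to the binomial likelihood: posterior = Beta(α+s, β+f).
Match parameters: s=11−4=7, f=21−14=7.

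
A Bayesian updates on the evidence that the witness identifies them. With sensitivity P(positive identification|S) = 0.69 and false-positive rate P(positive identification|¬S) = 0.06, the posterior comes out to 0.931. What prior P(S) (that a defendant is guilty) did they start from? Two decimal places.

In odds form, posterior odds = prior odds × likelihood ratio, so prior odds = posterior odds ÷ LR.
Posterior odds = 0.931/(1−0.931) = 13.4928. LR = 0.69/0.06 = 11.5000.
Prior odds = 13.4928/11.5000 = 1.1733, so P(S) = 1.1733/(1+1.1733) ≈ 0.54.

P(S) = 0.54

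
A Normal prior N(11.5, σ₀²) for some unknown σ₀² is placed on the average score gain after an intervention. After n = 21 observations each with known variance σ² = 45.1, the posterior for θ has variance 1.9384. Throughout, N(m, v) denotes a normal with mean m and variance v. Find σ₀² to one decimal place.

σ₀² = 19.9

For the Normal–Normal model with known σ², precisions add: τ_n = τ₀ + n/σ².
So 1/σ₀² = 1/1.9384 − 21/45.1 = 0.515889 − 0.465632 = 0.050257.
Hence σ₀² = 1/0.050257 ≈ 19.9.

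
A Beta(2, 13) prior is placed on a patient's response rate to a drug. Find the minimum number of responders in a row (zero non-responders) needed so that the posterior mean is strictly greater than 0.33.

After k responders and 0 non-responders the posterior is Beta(2+k, 13), with mean (2+k)/(2+13+k).
Set (2+k)/(15+k) > 0.33 and solve: k > (0.33·15 − 2)/(1 − 0.33) = 4.403.
The smallest integer exceeding 4.403 is 5, and checking k=5: (7)/(20) = 0.3500 > 0.33.

k = 5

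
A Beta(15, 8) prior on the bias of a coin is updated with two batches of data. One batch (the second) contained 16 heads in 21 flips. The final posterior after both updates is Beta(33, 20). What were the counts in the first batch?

2 heads and 7 tails

Because Beta–binomial updating is additive in the counts, the combined data contributed (α_post−α_prior, β_post−β_prior) successes and failures.
Total across both batches: 33−15=18 heads, 20−8=12 tails.
Subtract the second batch: 18−16=2 heads and 12−5=7 tails.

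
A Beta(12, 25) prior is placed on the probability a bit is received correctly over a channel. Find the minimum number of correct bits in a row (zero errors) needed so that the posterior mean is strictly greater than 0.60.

k = 26

After k correct bits and 0 errors the posterior is Beta(12+k, 25), with mean (12+k)/(12+25+k).
Set (12+k)/(37+k) > 0.60 and solve: k > (0.60·37 − 12)/(1 − 0.60) = 25.500.
The smallest integer exceeding 25.500 is 26.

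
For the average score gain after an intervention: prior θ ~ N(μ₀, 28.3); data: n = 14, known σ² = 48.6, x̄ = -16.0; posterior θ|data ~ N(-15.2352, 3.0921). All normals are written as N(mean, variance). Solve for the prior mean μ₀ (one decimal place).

μ₀ = -9.0

With known observation variance, the Normal–Normal posterior has precision τ_n = τ₀ + n/σ² and mean μ_n = (τ₀μ₀ + (n/σ²)x̄)/τ_n.
Here τ₀ = 1/28.3 = 0.035336 and τ_data = 14/48.6 = 0.288066, so τ_n = 0.323402.
Rearranging for μ₀: μ₀ = (μ_n·τ_n − τ_data·x̄)/τ₀ = (-15.2352·0.323402 − 0.288066·-16.0) / 0.035336 = -0.318038/0.035336 ≈ -9.0.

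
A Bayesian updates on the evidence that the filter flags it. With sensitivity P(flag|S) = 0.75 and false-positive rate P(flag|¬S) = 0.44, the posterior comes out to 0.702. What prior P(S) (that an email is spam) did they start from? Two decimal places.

P(S) = 0.58

In odds form, posterior odds = prior odds × likelihood ratio, so prior odds = posterior odds ÷ LR.
Posterior odds = 0.702/(1−0.702) = 2.3557. LR = 0.75/0.44 = 1.7045.
Prior odds = 2.3557/1.7045 = 1.3820, so P(S) = 1.3820/(1+1.3820) ≈ 0.58.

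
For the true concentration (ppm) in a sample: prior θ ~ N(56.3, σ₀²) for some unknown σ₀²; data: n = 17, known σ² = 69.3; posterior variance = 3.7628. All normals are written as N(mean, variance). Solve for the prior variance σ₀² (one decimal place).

Posterior precision equals prior precision plus data precision: 1/σ_n² = 1/σ₀² + n/σ².
So 1/σ₀² = 1/3.7628 − 17/69.3 = 0.265760 − 0.245310 = 0.020450.
Hence σ₀² = 1/0.020450 ≈ 48.9.

σ₀² = 48.9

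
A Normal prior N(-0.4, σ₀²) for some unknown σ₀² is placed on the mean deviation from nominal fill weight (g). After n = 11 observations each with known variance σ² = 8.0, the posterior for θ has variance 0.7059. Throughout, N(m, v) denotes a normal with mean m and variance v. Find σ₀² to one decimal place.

σ₀² = 24.0

Posterior precision equals prior precision plus data precision: 1/σ_n² = 1/σ₀² + n/σ².
So 1/σ₀² = 1/0.7059 − 11/8.0 = 1.416631 − 1.375000 = 0.041631.
Hence σ₀² = 1/0.041631 ≈ 24.0.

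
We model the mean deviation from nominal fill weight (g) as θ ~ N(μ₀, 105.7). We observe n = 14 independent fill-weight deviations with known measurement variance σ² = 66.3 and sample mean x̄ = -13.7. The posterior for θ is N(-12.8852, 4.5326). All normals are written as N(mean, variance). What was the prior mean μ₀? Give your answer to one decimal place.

The posterior mean is a precision-weighted average: μ_n = (τ₀μ₀ + τ_data·x̄)/(τ₀+τ_data), with τ₀=1/σ₀² and τ_data=n/σ².
Here τ₀ = 1/105.7 = 0.009461 and τ_data = 14/66.3 = 0.211161, so τ_n = 0.220622.
Rearranging for μ₀: μ₀ = (μ_n·τ_n − τ_data·x̄)/τ₀ = (-12.8852·0.220622 − 0.211161·-13.7) / 0.009461 = 0.050147/0.009461 ≈ 5.3.

μ₀ = 5.3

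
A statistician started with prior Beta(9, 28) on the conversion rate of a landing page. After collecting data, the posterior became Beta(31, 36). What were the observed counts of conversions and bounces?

A Beta(a, b) prior with s successes and f failures in binomial data gives a Beta(a+s, b+f) posterior.
So s = 31 − 9 = 22 and f = 36 − 28 = 8.

22 conversions and 8 bounces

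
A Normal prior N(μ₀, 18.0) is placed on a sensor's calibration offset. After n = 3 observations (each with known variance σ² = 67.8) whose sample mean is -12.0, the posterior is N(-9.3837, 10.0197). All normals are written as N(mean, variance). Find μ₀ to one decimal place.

The posterior mean is a precision-weighted average: μ_n = (τ₀μ₀ + τ_data·x̄)/(τ₀+τ_data), with τ₀=1/σ₀² and τ_data=n/σ².
Here τ₀ = 1/18.0 = 0.055556 and τ_data = 3/67.8 = 0.044248, so τ_n = 0.099804.
Rearranging for μ₀: μ₀ = (μ_n·τ_n − τ_data·x̄)/τ₀ = (-9.3837·0.099804 − 0.044248·-12.0) / 0.055556 = -0.405555/0.055556 ≈ -7.3.

μ₀ = -7.3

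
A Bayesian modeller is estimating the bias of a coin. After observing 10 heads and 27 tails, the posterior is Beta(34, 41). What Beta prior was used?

Beta(24, 14)

A Beta(a, b) prior with s successes and f failures in binomial data gives a Beta(a+s, b+f) posterior.
So a = 34 − 10 = 24 and b = 41 − 27 = 14.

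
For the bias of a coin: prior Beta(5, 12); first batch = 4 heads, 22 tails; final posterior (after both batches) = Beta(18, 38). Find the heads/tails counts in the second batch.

Sequential conjugate updates are equivalent to a single update on the pooled data, so total successes = posterior α − prior α and total failures = posterior β − prior β.
Total across both batches: 18−5=13 heads, 38−12=26 tails.
Subtract the first batch: 13−4=9 heads and 26−22=4 tails.

9 heads and 4 tails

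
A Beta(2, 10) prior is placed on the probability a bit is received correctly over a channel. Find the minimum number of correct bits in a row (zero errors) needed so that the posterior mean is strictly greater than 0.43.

After k correct bits and 0 errors the posterior is Beta(2+k, 10), with mean (2+k)/(2+10+k).
Set (2+k)/(12+k) > 0.43 and solve: k > (0.43·12 − 2)/(1 − 0.43) = 5.544.
The smallest integer exceeding 5.544 is 6, and checking k=6: (8)/(18) = 0.4444 > 0.43.

k = 6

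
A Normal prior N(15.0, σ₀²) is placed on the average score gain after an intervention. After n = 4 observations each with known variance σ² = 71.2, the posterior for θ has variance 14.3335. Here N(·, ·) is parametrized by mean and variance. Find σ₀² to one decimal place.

Posterior precision equals prior precision plus data precision: 1/σ_n² = 1/σ₀² + n/σ².
So 1/σ₀² = 1/14.3335 − 4/71.2 = 0.069767 − 0.056180 = 0.013587.
Hence σ₀² = 1/0.013587 ≈ 73.6.

σ₀² = 73.6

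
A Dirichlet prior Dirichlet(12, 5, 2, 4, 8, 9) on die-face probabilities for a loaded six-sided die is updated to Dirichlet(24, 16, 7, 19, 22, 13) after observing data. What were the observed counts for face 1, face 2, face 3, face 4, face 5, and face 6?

For a Dirichlet(α) prior with multinomial counts c, the posterior is Dirichlet(α + c) componentwise.
Counts are posterior − prior componentwise: 24−12=12, 16−5=11, 7−2=5, 19−4=15, 22−8=14, 13−9=4.

counts (12, 11, 5, 15, 14, 4)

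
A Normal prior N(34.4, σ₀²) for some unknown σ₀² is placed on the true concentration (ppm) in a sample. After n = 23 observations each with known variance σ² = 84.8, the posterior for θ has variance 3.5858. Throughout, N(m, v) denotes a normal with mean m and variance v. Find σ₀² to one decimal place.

For the Normal–Normal model with known σ², precisions add: τ_n = τ₀ + n/σ².
So 1/σ₀² = 1/3.5858 − 23/84.8 = 0.278878 − 0.271226 = 0.007652.
Hence σ₀² = 1/0.007652 ≈ 130.7.

σ₀² = 130.7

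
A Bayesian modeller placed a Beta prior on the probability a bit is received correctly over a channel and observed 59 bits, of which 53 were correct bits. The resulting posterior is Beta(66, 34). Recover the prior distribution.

Beta(13, 28)

Beta is conjugate to the binomial likelihood: posterior = Beta(α+s, β+f).
So α = 66 − 53 = 13 and β = 34 − 6 = 28.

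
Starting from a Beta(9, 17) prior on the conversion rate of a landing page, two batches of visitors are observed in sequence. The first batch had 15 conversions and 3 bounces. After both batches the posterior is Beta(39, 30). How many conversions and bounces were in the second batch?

Because Beta–binomial updating is additive in the counts, the combined data contributed (α_post−α_prior, β_post−β_prior) successes and failures.
Total across both batches: 39−9=30 conversions, 30−17=13 bounces.
Subtract the first batch: 30−15=15 conversions and 13−3=10 bounces.

15 conversions and 10 bounces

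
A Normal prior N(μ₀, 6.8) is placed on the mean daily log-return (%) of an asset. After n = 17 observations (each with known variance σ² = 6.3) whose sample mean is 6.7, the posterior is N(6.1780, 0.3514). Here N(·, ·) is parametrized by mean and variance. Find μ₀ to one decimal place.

The posterior mean is a precision-weighted average: μ_n = (τ₀μ₀ + τ_data·x̄)/(τ₀+τ_data), with τ₀=1/σ₀² and τ_data=n/σ².
Here τ₀ = 1/6.8 = 0.147059 and τ_data = 17/6.3 = 2.698413, so τ_n = 2.845472.
Rearranging for μ₀: μ₀ = (μ_n·τ_n − τ_data·x̄)/τ₀ = (6.1780·2.845472 − 2.698413·6.7) / 0.147059 = -0.500041/0.147059 ≈ -3.4.

μ₀ = -3.4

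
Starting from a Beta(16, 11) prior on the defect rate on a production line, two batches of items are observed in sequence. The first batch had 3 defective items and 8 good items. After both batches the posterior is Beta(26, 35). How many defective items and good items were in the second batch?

Because Beta–binomial updating is additive in the counts, the combined data contributed (α_post−α_prior, β_post−β_prior) successes and failures.
Total across both batches: 26−16=10 defective items, 35−11=24 good items.
Subtract the first batch: 10−3=7 defective items and 24−8=16 good items.

7 defective items and 16 good items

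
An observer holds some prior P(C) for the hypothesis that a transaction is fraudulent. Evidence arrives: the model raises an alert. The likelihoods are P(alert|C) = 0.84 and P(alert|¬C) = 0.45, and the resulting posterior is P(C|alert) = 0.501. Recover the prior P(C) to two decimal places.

P(C) = 0.35

In odds form, posterior odds = prior odds × likelihood ratio, so prior odds = posterior odds ÷ LR.
Posterior odds = 0.501/(1−0.501) = 1.0040. LR = 0.84/0.45 = 1.8667.
Prior odds = 1.0040/1.8667 = 0.5378, so P(C) = 0.5378/(1+0.5378) ≈ 0.35.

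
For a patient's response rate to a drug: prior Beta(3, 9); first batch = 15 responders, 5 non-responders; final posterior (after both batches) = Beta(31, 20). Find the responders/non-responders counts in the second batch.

Because Beta–binomial updating is additive in the counts, the combined data contributed (α_post−α_prior, β_post−β_prior) successes and failures.
Total across both batches: 31−3=28 responders, 20−9=11 non-responders.
Subtract the first batch: 28−15=13 responders and 11−5=6 non-responders.

13 responders and 6 non-responders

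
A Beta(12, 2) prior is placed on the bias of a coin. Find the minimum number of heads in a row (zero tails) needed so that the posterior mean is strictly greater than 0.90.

k = 7

After k heads and 0 tails the posterior is Beta(12+k, 2), with mean (12+k)/(12+2+k).
Set (12+k)/(14+k) > 0.90 and solve: k > (0.90·14 − 12)/(1 − 0.90) = 6.000.
The smallest integer exceeding 6.000 is 7, and checking k=7: (19)/(21) = 0.9048 > 0.90.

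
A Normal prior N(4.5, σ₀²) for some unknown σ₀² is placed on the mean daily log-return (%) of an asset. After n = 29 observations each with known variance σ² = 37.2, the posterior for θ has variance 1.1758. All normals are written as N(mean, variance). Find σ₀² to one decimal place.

For the Normal–Normal model with known σ², precisions add: τ_n = τ₀ + n/σ².
So 1/σ₀² = 1/1.1758 − 29/37.2 = 0.850485 − 0.779570 = 0.070915.
Hence σ₀² = 1/0.070915 ≈ 14.1.

σ₀² = 14.1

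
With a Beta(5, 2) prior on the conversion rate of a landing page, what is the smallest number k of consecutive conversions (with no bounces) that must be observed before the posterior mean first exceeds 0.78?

After k conversions and 0 bounces the posterior is Beta(5+k, 2), with mean (5+k)/(5+2+k).
Set (5+k)/(7+k) > 0.78 and solve: k > (0.78·7 − 5)/(1 − 0.78) = 2.091.
The smallest integer exceeding 2.091 is 3, and checking k=3: (8)/(10) = 0.8000 > 0.78.

k = 3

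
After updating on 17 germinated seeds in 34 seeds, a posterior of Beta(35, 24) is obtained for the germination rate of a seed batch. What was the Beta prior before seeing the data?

Beta(18, 7)

Under Beta–binomial conjugacy the posterior parameters are (α+s, β+f).
So α = 35 − 17 = 18 and β = 24 − 17 = 7.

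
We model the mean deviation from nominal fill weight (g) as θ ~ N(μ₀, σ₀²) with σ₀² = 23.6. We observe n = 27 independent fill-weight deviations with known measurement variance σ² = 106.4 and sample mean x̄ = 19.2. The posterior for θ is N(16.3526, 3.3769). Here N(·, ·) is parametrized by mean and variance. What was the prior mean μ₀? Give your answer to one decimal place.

With known observation variance, the Normal–Normal posterior has precision τ_n = τ₀ + n/σ² and mean μ_n = (τ₀μ₀ + (n/σ²)x̄)/τ_n.
Here τ₀ = 1/23.6 = 0.042373 and τ_data = 27/106.4 = 0.253759, so τ_n = 0.296132.
Rearranging for μ₀: μ₀ = (μ_n·τ_n − τ_data·x̄)/τ₀ = (16.3526·0.296132 − 0.253759·19.2) / 0.042373 = -0.029645/0.042373 ≈ -0.7.

μ₀ = -0.7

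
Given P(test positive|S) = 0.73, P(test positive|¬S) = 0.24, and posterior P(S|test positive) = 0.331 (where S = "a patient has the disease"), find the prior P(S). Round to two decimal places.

Bayes' rule in odds form gives O(S|E) = O(S)·[P(E|S)/P(E|¬S)], hence O(S) = O(S|E)/LR.
Posterior odds = 0.331/(1−0.331) = 0.4948. LR = 0.73/0.24 = 3.0417.
Prior odds = 0.4948/3.0417 = 0.1627, so P(S) = 0.1627/(1+0.1627) ≈ 0.14.

P(S) = 0.14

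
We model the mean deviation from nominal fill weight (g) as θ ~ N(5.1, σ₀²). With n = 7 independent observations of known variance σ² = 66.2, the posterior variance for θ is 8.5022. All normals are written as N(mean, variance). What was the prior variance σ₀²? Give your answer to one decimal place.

σ₀² = 84.2

Posterior precision equals prior precision plus data precision: 1/σ_n² = 1/σ₀² + n/σ².
So 1/σ₀² = 1/8.5022 − 7/66.2 = 0.117617 − 0.105740 = 0.011877.
Hence σ₀² = 1/0.011877 ≈ 84.2.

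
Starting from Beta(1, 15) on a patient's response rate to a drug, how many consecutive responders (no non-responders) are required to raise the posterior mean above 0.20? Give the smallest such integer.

After k responders and 0 non-responders the posterior is Beta(1+k, 15), with mean (1+k)/(1+15+k).
Set (1+k)/(16+k) > 0.20 and solve: k > (0.20·16 − 1)/(1 − 0.20) = 2.750.
The smallest integer exceeding 2.750 is 3.

k = 3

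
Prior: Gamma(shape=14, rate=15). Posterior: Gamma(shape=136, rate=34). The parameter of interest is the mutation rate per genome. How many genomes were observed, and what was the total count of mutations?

A Gamma(α, β) prior (rate parametrization) on a Poisson rate with n observations summing to S gives posterior Gamma(α+S, β+n).
Matching: Σxᵢ = 136 − 14 = 122 and n = 34 − 15 = 19.

n = 19 genomes with total 122 mutations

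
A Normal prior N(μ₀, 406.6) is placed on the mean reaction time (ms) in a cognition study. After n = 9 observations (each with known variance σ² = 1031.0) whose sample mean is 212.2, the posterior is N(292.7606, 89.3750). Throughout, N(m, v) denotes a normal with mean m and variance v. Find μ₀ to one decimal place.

μ₀ = 578.7

The posterior mean is a precision-weighted average: μ_n = (τ₀μ₀ + τ_data·x̄)/(τ₀+τ_data), with τ₀=1/σ₀² and τ_data=n/σ².
Here τ₀ = 1/406.6 = 0.002459 and τ_data = 9/1031.0 = 0.008729, so τ_n = 0.011188.
Rearranging for μ₀: μ₀ = (μ_n·τ_n − τ_data·x̄)/τ₀ = (292.7606·0.011188 − 0.008729·212.2) / 0.002459 = 1.423112/0.002459 ≈ 578.7.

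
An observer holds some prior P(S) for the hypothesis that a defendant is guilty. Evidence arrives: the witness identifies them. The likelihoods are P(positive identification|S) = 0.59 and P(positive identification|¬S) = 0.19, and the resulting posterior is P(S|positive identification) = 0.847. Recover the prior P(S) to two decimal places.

P(S) = 0.64

In odds form, posterior odds = prior odds × likelihood ratio, so prior odds = posterior odds ÷ LR.
Posterior odds = 0.847/(1−0.847) = 5.5359. LR = 0.59/0.19 = 3.1053.
Prior odds = 5.5359/3.1053 = 1.7827, so P(S) = 1.7827/(1+1.7827) ≈ 0.64.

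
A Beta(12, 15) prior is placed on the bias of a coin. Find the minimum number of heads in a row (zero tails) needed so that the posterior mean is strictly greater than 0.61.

After k heads and 0 tails the posterior is Beta(12+k, 15), with mean (12+k)/(12+15+k).
Set (12+k)/(27+k) > 0.61 and solve: k > (0.61·27 − 12)/(1 − 0.61) = 11.462.
The smallest integer exceeding 11.462 is 12.

k = 12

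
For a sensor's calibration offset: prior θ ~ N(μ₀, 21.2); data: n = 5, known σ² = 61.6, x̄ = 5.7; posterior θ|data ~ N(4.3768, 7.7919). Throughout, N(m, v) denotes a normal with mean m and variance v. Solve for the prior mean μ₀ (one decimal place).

The posterior mean is a precision-weighted average: μ_n = (τ₀μ₀ + τ_data·x̄)/(τ₀+τ_data), with τ₀=1/σ₀² and τ_data=n/σ².
Here τ₀ = 1/21.2 = 0.047170 and τ_data = 5/61.6 = 0.081169, so τ_n = 0.128339.
Rearranging for μ₀: μ₀ = (μ_n·τ_n − τ_data·x̄)/τ₀ = (4.3768·0.128339 − 0.081169·5.7) / 0.047170 = 0.099051/0.047170 ≈ 2.1.

μ₀ = 2.1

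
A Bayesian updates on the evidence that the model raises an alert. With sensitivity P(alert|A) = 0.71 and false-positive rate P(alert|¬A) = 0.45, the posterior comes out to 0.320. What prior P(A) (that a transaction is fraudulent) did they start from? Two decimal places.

Bayes' rule in odds form gives O(A|E) = O(A)·[P(E|A)/P(E|¬A)], hence O(A) = O(A|E)/LR.
Posterior odds = 0.320/(1−0.320) = 0.4706. LR = 0.71/0.45 = 1.5778.
Prior odds = 0.4706/1.5778 = 0.2983, so P(A) = 0.2983/(1+0.2983) ≈ 0.23.

P(A) = 0.23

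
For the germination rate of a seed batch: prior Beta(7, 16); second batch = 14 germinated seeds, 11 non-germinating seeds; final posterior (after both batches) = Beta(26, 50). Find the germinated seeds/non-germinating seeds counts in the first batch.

5 germinated seeds and 23 non-germinating seeds

Sequential conjugate updates are equivalent to a single update on the pooled data, so total successes = posterior α − prior α and total failures = posterior β − prior β.
Total across both batches: 26−7=19 germinated seeds, 50−16=34 non-germinating seeds.
Subtract the second batch: 19−14=5 germinated seeds and 34−11=23 non-germinating seeds.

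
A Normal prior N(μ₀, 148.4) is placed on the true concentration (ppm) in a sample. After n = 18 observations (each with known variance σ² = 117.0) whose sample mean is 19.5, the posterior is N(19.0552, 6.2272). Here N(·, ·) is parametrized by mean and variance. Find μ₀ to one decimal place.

With known observation variance, the Normal–Normal posterior has precision τ_n = τ₀ + n/σ² and mean μ_n = (τ₀μ₀ + (n/σ²)x̄)/τ_n.
Here τ₀ = 1/148.4 = 0.006739 and τ_data = 18/117.0 = 0.153846, so τ_n = 0.160585.
Rearranging for μ₀: μ₀ = (μ_n·τ_n − τ_data·x̄)/τ₀ = (19.0552·0.160585 − 0.153846·19.5) / 0.006739 = 0.059982/0.006739 ≈ 8.9.

μ₀ = 8.9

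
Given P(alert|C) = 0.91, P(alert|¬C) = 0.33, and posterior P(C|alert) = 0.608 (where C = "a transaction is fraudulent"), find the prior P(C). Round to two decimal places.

P(C) = 0.36

In odds form, posterior odds = prior odds × likelihood ratio, so prior odds = posterior odds ÷ LR.
Posterior odds = 0.608/(1−0.608) = 1.5510. LR = 0.91/0.33 = 2.7576.
Prior odds = 1.5510/2.7576 = 0.5624, so P(C) = 0.5624/(1+0.5624) ≈ 0.36.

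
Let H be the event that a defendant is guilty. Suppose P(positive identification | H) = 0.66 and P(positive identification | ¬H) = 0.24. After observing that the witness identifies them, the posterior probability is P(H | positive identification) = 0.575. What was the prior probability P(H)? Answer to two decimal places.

P(H) = 0.33

Bayes' rule in odds form gives O(H|E) = O(H)·[P(E|H)/P(E|¬H)], hence O(H) = O(H|E)/LR.
Posterior odds = 0.575/(1−0.575) = 1.3529. LR = 0.66/0.24 = 2.7500.
Prior odds = 1.3529/2.7500 = 0.4920, so P(H) = 0.4920/(1+0.4920) ≈ 0.33.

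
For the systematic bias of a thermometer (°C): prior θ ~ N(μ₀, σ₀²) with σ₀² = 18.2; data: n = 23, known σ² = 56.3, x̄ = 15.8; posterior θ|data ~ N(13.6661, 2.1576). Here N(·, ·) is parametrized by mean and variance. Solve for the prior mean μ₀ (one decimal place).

μ₀ = -2.2

The posterior mean is a precision-weighted average: μ_n = (τ₀μ₀ + τ_data·x̄)/(τ₀+τ_data), with τ₀=1/σ₀² and τ_data=n/σ².
Here τ₀ = 1/18.2 = 0.054945 and τ_data = 23/56.3 = 0.408526, so τ_n = 0.463471.
Rearranging for μ₀: μ₀ = (μ_n·τ_n − τ_data·x̄)/τ₀ = (13.6661·0.463471 − 0.408526·15.8) / 0.054945 = -0.120870/0.054945 ≈ -2.2.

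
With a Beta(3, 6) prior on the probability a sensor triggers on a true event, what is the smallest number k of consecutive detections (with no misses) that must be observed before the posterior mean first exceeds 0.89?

After k detections and 0 misses the posterior is Beta(3+k, 6), with mean (3+k)/(3+6+k).
Set (3+k)/(9+k) > 0.89 and solve: k > (0.89·9 − 3)/(1 − 0.89) = 45.545.
The smallest integer exceeding 45.545 is 46, and checking k=46: (49)/(55) = 0.8909 > 0.89.

k = 46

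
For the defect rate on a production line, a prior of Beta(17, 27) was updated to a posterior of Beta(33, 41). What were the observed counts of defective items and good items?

Under Beta–binomial conjugacy the posterior parameters are (a+s, b+f).
Match parameters: s=33−17=16, f=41−27=14.

16 defective items and 14 good items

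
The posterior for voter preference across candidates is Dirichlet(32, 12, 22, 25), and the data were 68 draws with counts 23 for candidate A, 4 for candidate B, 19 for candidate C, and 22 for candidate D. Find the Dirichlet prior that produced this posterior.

For a Dirichlet(α) prior with multinomial counts c, the posterior is Dirichlet(α + c) componentwise.
Subtract each count from the matching posterior parameter: 32−23=9, 12−4=8, 22−19=3, 25−22=3.

Dirichlet(9, 8, 3, 3)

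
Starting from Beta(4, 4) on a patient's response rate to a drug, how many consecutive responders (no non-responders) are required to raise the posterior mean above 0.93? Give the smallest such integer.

After k responders and 0 non-responders the posterior is Beta(4+k, 4), with mean (4+k)/(4+4+k).
Set (4+k)/(8+k) > 0.93 and solve: k > (0.93·8 − 4)/(1 − 0.93) = 49.143.
The smallest integer exceeding 49.143 is 50.

k = 50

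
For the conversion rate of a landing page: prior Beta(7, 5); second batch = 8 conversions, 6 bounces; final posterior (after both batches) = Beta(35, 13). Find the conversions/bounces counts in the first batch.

20 conversions and 2 bounces

Because Beta–binomial updating is additive in the counts, the combined data contributed (α_post−α_prior, β_post−β_prior) successes and failures.
Total across both batches: 35−7=28 conversions, 13−5=8 bounces.
Subtract the second batch: 28−8=20 conversions and 8−6=2 bounces.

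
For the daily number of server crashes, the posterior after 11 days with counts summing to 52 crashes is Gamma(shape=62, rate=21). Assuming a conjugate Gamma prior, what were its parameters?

Gamma–Poisson conjugacy: posterior shape = α + Σxᵢ, posterior rate = β + n.
So α = 62 − 52 = 10 and β = 21 − 11 = 10.

Gamma(shape=10, rate=10)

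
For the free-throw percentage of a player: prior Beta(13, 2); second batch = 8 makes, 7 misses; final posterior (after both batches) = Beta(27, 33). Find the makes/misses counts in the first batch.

6 makes and 24 misses

Because Beta–binomial updating is additive in the counts, the combined data contributed (α_post−α_prior, β_post−β_prior) successes and failures.
Total across both batches: 27−13=14 makes, 33−2=31 misses.
Subtract the second batch: 14−8=6 makes and 31−7=24 misses.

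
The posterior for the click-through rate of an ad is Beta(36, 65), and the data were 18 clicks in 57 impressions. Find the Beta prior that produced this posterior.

Beta is conjugate to the binomial likelihood: posterior = Beta(a+s, b+f).
So a = 36 − 18 = 18 and b = 65 − 39 = 26.

Beta(18, 26)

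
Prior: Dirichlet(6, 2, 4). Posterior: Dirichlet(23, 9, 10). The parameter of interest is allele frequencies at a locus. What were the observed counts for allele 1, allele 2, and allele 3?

counts (17, 7, 6)

For a Dirichlet(α) prior with multinomial counts c, the posterior is Dirichlet(α + c) componentwise.
Counts are posterior − prior componentwise: 23−6=17, 9−2=7, 10−4=6.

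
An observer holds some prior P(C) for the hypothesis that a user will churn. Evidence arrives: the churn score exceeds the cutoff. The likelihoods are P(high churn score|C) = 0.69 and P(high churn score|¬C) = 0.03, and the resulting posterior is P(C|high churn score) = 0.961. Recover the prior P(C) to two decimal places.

In odds form, posterior odds = prior odds × likelihood ratio, so prior odds = posterior odds ÷ LR.
Posterior odds = 0.961/(1−0.961) = 24.6410. LR = 0.69/0.03 = 23.0000.
Prior odds = 24.6410/23.0000 = 1.0713, so P(C) = 1.0713/(1+1.0713) ≈ 0.52.

P(C) = 0.52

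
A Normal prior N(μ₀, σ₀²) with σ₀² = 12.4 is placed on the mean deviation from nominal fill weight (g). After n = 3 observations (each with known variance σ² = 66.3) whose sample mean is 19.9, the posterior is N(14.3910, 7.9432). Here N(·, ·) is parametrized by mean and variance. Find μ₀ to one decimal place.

μ₀ = 11.3

The posterior mean is a precision-weighted average: μ_n = (τ₀μ₀ + τ_data·x̄)/(τ₀+τ_data), with τ₀=1/σ₀² and τ_data=n/σ².
Here τ₀ = 1/12.4 = 0.080645 and τ_data = 3/66.3 = 0.045249, so τ_n = 0.125894.
Rearranging for μ₀: μ₀ = (μ_n·τ_n − τ_data·x̄)/τ₀ = (14.3910·0.125894 − 0.045249·19.9) / 0.080645 = 0.911285/0.080645 ≈ 11.3.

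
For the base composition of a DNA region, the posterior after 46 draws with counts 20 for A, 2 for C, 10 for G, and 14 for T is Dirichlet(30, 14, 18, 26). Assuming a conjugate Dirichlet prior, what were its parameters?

Dirichlet(10, 12, 8, 12)

For a Dirichlet(α) prior with multinomial counts c, the posterior is Dirichlet(α + c) componentwise.
Subtract each count from the matching posterior parameter: 30−20=10, 14−2=12, 18−10=8, 26−14=12.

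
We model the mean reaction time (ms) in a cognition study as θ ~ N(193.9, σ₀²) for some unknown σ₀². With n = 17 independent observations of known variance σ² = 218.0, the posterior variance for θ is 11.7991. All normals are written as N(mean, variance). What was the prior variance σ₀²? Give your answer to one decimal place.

Posterior precision equals prior precision plus data precision: 1/σ_n² = 1/σ₀² + n/σ².
So 1/σ₀² = 1/11.7991 − 17/218.0 = 0.084752 − 0.077982 = 0.006770.
Hence σ₀² = 1/0.006770 ≈ 147.7.

σ₀² = 147.7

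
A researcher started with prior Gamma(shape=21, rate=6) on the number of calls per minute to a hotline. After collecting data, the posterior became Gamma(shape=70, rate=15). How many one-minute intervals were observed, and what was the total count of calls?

n = 9 one-minute intervals with total 49 calls

Gamma–Poisson conjugacy: posterior shape = α + Σxᵢ, posterior rate = β + n.
Matching: Σxᵢ = 70 − 21 = 49 and n = 15 − 6 = 9.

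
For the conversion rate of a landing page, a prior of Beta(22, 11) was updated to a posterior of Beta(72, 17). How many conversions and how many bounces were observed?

50 conversions and 6 bounces

Under Beta–binomial conjugacy the posterior parameters are (a+s, b+f).
So s = 72 − 22 = 50 and f = 17 − 11 = 6.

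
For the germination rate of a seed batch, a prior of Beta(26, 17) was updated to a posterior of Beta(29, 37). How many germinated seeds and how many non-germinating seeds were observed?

A Beta(α, β) prior with s successes and f failures in binomial data gives a Beta(α+s, β+f) posterior.
Match parameters: s=29−26=3, f=37−17=20.

3 germinated seeds and 20 non-germinating seeds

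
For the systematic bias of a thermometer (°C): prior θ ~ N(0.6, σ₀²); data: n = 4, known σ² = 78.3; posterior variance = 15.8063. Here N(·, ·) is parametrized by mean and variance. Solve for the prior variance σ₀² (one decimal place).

σ₀² = 82.1

For the Normal–Normal model with known σ², precisions add: τ_n = τ₀ + n/σ².
So 1/σ₀² = 1/15.8063 − 4/78.3 = 0.063266 − 0.051086 = 0.012180.
Hence σ₀² = 1/0.012180 ≈ 82.1.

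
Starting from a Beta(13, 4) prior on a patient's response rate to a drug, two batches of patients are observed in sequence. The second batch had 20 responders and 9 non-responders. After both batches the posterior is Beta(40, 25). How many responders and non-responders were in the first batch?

7 responders and 12 non-responders

Sequential conjugate updates are equivalent to a single update on the pooled data, so total successes = posterior α − prior α and total failures = posterior β − prior β.
Total across both batches: 40−13=27 responders, 25−4=21 non-responders.
Subtract the second batch: 27−20=7 responders and 21−9=12 non-responders.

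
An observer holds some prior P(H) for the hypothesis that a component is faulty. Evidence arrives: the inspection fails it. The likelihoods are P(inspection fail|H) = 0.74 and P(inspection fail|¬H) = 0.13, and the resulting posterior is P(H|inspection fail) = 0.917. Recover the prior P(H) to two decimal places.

P(H) = 0.66

In odds form, posterior odds = prior odds × likelihood ratio, so prior odds = posterior odds ÷ LR.
Posterior odds = 0.917/(1−0.917) = 11.0482. LR = 0.74/0.13 = 5.6923.
Prior odds = 11.0482/5.6923 = 1.9409, so P(H) = 1.9409/(1+1.9409) ≈ 0.66.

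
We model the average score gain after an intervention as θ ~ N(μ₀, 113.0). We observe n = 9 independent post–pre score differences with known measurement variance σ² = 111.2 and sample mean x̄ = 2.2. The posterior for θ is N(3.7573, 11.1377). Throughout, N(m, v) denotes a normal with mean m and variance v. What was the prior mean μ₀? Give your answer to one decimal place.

With known observation variance, the Normal–Normal posterior has precision τ_n = τ₀ + n/σ² and mean μ_n = (τ₀μ₀ + (n/σ²)x̄)/τ_n.
Here τ₀ = 1/113.0 = 0.008850 and τ_data = 9/111.2 = 0.080935, so τ_n = 0.089785.
Rearranging for μ₀: μ₀ = (μ_n·τ_n − τ_data·x̄)/τ₀ = (3.7573·0.089785 − 0.080935·2.2) / 0.008850 = 0.159292/0.008850 ≈ 18.0.

μ₀ = 18.0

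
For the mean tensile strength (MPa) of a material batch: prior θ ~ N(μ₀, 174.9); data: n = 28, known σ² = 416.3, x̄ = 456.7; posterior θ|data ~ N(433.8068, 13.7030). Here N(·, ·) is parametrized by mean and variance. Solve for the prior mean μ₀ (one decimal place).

The posterior mean is a precision-weighted average: μ_n = (τ₀μ₀ + τ_data·x̄)/(τ₀+τ_data), with τ₀=1/σ₀² and τ_data=n/σ².
Here τ₀ = 1/174.9 = 0.005718 and τ_data = 28/416.3 = 0.067259, so τ_n = 0.072977.
Rearranging for μ₀: μ₀ = (μ_n·τ_n − τ_data·x̄)/τ₀ = (433.8068·0.072977 − 0.067259·456.7) / 0.005718 = 0.940734/0.005718 ≈ 164.5.

μ₀ = 164.5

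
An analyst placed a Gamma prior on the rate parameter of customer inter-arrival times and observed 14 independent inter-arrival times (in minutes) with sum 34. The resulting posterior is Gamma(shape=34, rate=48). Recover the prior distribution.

For an exponential likelihood with a Gamma(α, β) prior on the rate, n observations with total T give posterior Gamma(α+n, β+T).
So α = 34 − 14 = 20 and β = 48 − 34 = 14.

Gamma(shape=20, rate=14)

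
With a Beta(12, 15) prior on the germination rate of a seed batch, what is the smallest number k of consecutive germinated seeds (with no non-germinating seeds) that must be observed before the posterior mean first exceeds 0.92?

k = 161

After k germinated seeds and 0 non-germinating seeds the posterior is Beta(12+k, 15), with mean (12+k)/(12+15+k).
Set (12+k)/(27+k) > 0.92 and solve: k > (0.92·27 − 12)/(1 − 0.92) = 160.500.
The smallest integer exceeding 160.500 is 161, and checking k=161: (173)/(188) = 0.9202 > 0.92.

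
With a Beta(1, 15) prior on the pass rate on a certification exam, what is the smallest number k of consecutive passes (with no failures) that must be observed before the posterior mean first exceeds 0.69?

After k passes and 0 failures the posterior is Beta(1+k, 15), with mean (1+k)/(1+15+k).
Set (1+k)/(16+k) > 0.69 and solve: k > (0.69·16 − 1)/(1 − 0.69) = 32.387.
The smallest integer exceeding 32.387 is 33, and checking k=33: (34)/(49) = 0.6939 > 0.69.

k = 33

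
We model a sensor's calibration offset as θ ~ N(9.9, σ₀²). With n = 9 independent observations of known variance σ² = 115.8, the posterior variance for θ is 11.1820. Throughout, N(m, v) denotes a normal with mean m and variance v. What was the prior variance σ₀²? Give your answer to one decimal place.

Posterior precision equals prior precision plus data precision: 1/σ_n² = 1/σ₀² + n/σ².
So 1/σ₀² = 1/11.1820 − 9/115.8 = 0.089429 − 0.077720 = 0.011709.
Hence σ₀² = 1/0.011709 ≈ 85.4.

σ₀² = 85.4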